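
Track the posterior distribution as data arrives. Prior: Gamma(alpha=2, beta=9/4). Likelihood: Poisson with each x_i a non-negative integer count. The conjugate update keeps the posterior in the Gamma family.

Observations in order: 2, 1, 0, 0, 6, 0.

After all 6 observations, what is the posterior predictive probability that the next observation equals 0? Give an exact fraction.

50542106513726817/177917621779460413

obs 1: x=2 → posterior Gamma(4, 13/4)
obs 2: x=1 → posterior Gamma(5, 17/4)
obs 3: x=0 → posterior Gamma(5, 21/4)
obs 4: x=0 → posterior Gamma(5, 25/4)
obs 5: x=6 → posterior Gamma(11, 29/4)
obs 6: x=0 → posterior Gamma(11, 33/4)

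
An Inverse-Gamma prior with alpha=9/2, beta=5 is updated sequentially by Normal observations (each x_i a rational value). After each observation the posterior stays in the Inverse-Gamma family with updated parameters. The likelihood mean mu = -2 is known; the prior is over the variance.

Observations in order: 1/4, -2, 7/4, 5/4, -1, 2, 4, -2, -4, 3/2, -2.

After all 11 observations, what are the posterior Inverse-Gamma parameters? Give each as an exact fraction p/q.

alpha=10, beta=1743/32

obs 1: x=1/4 → posterior Inverse-Gamma(5, 241/32)
obs 2: x=-2 → posterior Inverse-Gamma(11/2, 241/32)
obs 3: x=7/4 → posterior Inverse-Gamma(6, 233/16)
obs 4: x=5/4 → posterior Inverse-Gamma(13/2, 635/32)
obs 5: x=-1 → posterior Inverse-Gamma(7, 651/32)
obs 6: x=2 → posterior Inverse-Gamma(15/2, 907/32)
obs 7: x=4 → posterior Inverse-Gamma(8, 1483/32)
obs 8: x=-2 → posterior Inverse-Gamma(17/2, 1483/32)
obs 9: x=-4 → posterior Inverse-Gamma(9, 1547/32)
obs 10: x=3/2 → posterior Inverse-Gamma(19/2, 1743/32)
obs 11: x=-2 → posterior Inverse-Gamma(10, 1743/32)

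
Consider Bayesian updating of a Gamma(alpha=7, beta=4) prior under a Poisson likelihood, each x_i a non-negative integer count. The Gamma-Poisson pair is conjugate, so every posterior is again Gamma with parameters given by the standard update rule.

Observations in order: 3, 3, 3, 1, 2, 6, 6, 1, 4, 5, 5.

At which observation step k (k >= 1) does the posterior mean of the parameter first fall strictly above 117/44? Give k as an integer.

obs 1: x=3 → posterior Gamma(10, 5)
obs 2: x=3 → posterior Gamma(13, 6)
obs 3: x=3 → posterior Gamma(16, 7)
obs 4: x=1 → posterior Gamma(17, 8)
obs 5: x=2 → posterior Gamma(19, 9)
obs 6: x=6 → posterior Gamma(25, 10)
obs 7: x=6 → posterior Gamma(31, 11)
obs 8: x=1 → posterior Gamma(32, 12)
obs 9: x=4 → posterior Gamma(36, 13)
obs 10: x=5 → posterior Gamma(41, 14)
obs 11: x=5 → posterior Gamma(46, 15)

k = 7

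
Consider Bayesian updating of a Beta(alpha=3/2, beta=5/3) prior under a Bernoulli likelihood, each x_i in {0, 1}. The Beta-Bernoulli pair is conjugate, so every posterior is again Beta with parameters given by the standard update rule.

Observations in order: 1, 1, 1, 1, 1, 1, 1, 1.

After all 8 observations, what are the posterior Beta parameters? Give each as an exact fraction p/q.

alpha=19/2, beta=5/3

obs 1: x=1 → posterior Beta(5/2, 5/3)
obs 2: x=1 → posterior Beta(7/2, 5/3)
obs 3: x=1 → posterior Beta(9/2, 5/3)
obs 4: x=1 → posterior Beta(11/2, 5/3)
obs 5: x=1 → posterior Beta(13/2, 5/3)
obs 6: x=1 → posterior Beta(15/2, 5/3)
obs 7: x=1 → posterior Beta(17/2, 5/3)
obs 8: x=1 → posterior Beta(19/2, 5/3)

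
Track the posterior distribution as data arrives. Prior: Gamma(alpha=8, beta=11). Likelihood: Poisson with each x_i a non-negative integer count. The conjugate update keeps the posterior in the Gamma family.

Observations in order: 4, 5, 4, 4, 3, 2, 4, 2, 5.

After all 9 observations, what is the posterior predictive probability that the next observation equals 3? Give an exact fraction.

obs 1: x=4 → posterior Gamma(12, 12)
obs 2: x=5 → posterior Gamma(17, 13)
obs 3: x=4 → posterior Gamma(21, 14)
obs 4: x=4 → posterior Gamma(25, 15)
obs 5: x=3 → posterior Gamma(28, 16)
obs 6: x=2 → posterior Gamma(30, 17)
obs 7: x=4 → posterior Gamma(34, 18)
obs 8: x=2 → posterior Gamma(36, 19)
obs 9: x=5 → posterior Gamma(41, 20)

387687799953817600000000000000000000000000000000000000000/2150556853246981531464515284448687189589014029895802870183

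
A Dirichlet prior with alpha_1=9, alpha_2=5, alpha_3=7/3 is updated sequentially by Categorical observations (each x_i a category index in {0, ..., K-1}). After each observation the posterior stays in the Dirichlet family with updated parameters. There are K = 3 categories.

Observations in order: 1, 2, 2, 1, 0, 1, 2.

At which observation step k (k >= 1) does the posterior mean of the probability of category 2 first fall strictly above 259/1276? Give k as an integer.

k = 3

obs 1: x=1 → posterior Dirichlet(9, 6, 7/3)
obs 2: x=2 → posterior Dirichlet(9, 6, 10/3)
obs 3: x=2 → posterior Dirichlet(9, 6, 13/3)
obs 4: x=1 → posterior Dirichlet(9, 7, 13/3)
obs 5: x=0 → posterior Dirichlet(10, 7, 13/3)
obs 6: x=1 → posterior Dirichlet(10, 8, 13/3)
obs 7: x=2 → posterior Dirichlet(10, 8, 16/3)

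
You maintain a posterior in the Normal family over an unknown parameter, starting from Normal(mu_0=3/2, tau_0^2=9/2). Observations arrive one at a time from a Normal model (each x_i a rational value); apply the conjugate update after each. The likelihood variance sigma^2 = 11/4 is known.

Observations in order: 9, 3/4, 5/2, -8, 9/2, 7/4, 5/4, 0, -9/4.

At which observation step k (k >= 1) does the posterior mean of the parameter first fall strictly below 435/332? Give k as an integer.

obs 1: x=9 → posterior Normal(357/58, 99/58)
obs 2: x=3/4 → posterior Normal(192/47, 99/94)
obs 3: x=5/2 → posterior Normal(237/65, 99/130)
obs 4: x=-8 → posterior Normal(93/83, 99/166)
obs 5: x=9/2 → posterior Normal(174/101, 99/202)
obs 6: x=7/4 → posterior Normal(411/238, 99/238)
obs 7: x=5/4 → posterior Normal(228/137, 99/274)
obs 8: x=0 → posterior Normal(228/155, 99/310)
obs 9: x=-9/4 → posterior Normal(375/346, 99/346)

k = 4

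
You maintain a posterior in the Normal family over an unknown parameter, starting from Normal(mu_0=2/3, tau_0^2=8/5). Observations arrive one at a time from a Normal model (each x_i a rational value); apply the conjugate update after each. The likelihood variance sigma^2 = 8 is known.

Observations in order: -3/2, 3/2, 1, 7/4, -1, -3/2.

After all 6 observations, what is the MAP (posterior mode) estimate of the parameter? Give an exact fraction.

43/132

obs 1: x=-3/2 → posterior Normal(11/36, 4/3)
obs 2: x=3/2 → posterior Normal(10/21, 8/7)
obs 3: x=1 → posterior Normal(13/24, 1)
obs 4: x=7/4 → posterior Normal(73/108, 8/9)
obs 5: x=-1 → posterior Normal(61/120, 4/5)
obs 6: x=-3/2 → posterior Normal(43/132, 8/11)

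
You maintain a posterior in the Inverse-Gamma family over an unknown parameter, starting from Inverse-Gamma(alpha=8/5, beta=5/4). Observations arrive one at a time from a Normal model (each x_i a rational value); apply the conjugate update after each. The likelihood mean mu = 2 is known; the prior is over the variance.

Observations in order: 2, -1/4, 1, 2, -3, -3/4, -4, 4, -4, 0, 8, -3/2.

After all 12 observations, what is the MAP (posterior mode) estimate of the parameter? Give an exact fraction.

6775/688

obs 1: x=2 → posterior Inverse-Gamma(21/10, 5/4)
obs 2: x=-1/4 → posterior Inverse-Gamma(13/5, 121/32)
obs 3: x=1 → posterior Inverse-Gamma(31/10, 137/32)
obs 4: x=2 → posterior Inverse-Gamma(18/5, 137/32)
obs 5: x=-3 → posterior Inverse-Gamma(41/10, 537/32)
obs 6: x=-3/4 → posterior Inverse-Gamma(23/5, 329/16)
obs 7: x=-4 → posterior Inverse-Gamma(51/10, 617/16)
obs 8: x=4 → posterior Inverse-Gamma(28/5, 649/16)
obs 9: x=-4 → posterior Inverse-Gamma(61/10, 937/16)
obs 10: x=0 → posterior Inverse-Gamma(33/5, 969/16)
obs 11: x=8 → posterior Inverse-Gamma(71/10, 1257/16)
obs 12: x=-3/2 → posterior Inverse-Gamma(38/5, 1355/16)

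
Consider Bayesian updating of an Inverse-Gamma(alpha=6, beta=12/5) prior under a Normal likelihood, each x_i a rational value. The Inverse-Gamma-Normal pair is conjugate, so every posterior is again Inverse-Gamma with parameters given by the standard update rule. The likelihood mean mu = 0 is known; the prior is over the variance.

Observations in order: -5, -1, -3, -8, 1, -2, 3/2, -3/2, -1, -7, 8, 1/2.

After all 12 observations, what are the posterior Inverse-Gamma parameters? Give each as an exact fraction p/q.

alpha=12, beta=4551/40

obs 1: x=-5 → posterior Inverse-Gamma(13/2, 149/10)
obs 2: x=-1 → posterior Inverse-Gamma(7, 77/5)
obs 3: x=-3 → posterior Inverse-Gamma(15/2, 199/10)
obs 4: x=-8 → posterior Inverse-Gamma(8, 519/10)
obs 5: x=1 → posterior Inverse-Gamma(17/2, 262/5)
obs 6: x=-2 → posterior Inverse-Gamma(9, 272/5)
obs 7: x=3/2 → posterior Inverse-Gamma(19/2, 2221/40)
obs 8: x=-3/2 → posterior Inverse-Gamma(10, 1133/20)
obs 9: x=-1 → posterior Inverse-Gamma(21/2, 1143/20)
obs 10: x=-7 → posterior Inverse-Gamma(11, 1633/20)
obs 11: x=8 → posterior Inverse-Gamma(23/2, 2273/20)
obs 12: x=1/2 → posterior Inverse-Gamma(12, 4551/40)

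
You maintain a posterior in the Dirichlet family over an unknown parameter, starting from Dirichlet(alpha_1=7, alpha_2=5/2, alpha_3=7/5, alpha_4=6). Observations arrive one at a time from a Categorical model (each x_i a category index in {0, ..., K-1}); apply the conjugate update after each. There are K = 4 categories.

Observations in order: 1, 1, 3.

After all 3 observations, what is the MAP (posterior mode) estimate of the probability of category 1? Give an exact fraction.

35/159

obs 1: x=1 → posterior Dirichlet(7, 7/2, 7/5, 6)
obs 2: x=1 → posterior Dirichlet(7, 9/2, 7/5, 6)
obs 3: x=3 → posterior Dirichlet(7, 9/2, 7/5, 7)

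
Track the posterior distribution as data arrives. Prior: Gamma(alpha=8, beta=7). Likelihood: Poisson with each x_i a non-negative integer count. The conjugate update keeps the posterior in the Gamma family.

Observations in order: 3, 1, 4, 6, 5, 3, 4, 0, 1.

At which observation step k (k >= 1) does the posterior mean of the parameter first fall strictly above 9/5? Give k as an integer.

obs 1: x=3 → posterior Gamma(11, 8)
obs 2: x=1 → posterior Gamma(12, 9)
obs 3: x=4 → posterior Gamma(16, 10)
obs 4: x=6 → posterior Gamma(22, 11)
obs 5: x=5 → posterior Gamma(27, 12)
obs 6: x=3 → posterior Gamma(30, 13)
obs 7: x=4 → posterior Gamma(34, 14)
obs 8: x=0 → posterior Gamma(34, 15)
obs 9: x=1 → posterior Gamma(35, 16)

k = 4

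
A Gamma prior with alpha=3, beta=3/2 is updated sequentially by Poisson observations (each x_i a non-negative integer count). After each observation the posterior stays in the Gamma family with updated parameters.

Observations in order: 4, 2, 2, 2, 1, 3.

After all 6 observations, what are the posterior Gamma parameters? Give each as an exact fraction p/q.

obs 1: x=4 → posterior Gamma(7, 5/2)
obs 2: x=2 → posterior Gamma(9, 7/2)
obs 3: x=2 → posterior Gamma(11, 9/2)
obs 4: x=2 → posterior Gamma(13, 11/2)
obs 5: x=1 → posterior Gamma(14, 13/2)
obs 6: x=3 → posterior Gamma(17, 15/2)

alpha=17, beta=15/2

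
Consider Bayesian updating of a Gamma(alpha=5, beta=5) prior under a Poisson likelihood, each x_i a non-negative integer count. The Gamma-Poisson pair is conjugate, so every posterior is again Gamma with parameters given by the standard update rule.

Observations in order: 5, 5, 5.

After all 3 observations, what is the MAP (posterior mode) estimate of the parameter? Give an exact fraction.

19/8

obs 1: x=5 → posterior Gamma(10, 6)
obs 2: x=5 → posterior Gamma(15, 7)
obs 3: x=5 → posterior Gamma(20, 8)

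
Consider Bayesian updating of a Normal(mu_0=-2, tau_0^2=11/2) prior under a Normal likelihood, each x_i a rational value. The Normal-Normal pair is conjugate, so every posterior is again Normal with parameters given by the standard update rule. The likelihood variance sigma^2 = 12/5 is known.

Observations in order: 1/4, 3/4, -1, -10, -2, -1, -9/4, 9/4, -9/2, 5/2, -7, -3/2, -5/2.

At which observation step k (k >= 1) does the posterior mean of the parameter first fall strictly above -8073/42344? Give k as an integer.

obs 1: x=1/4 → posterior Normal(-137/316, 132/79)
obs 2: x=3/4 → posterior Normal(7/134, 66/67)
obs 3: x=-1 → posterior Normal(-16/63, 44/63)
obs 4: x=-10 → posterior Normal(-299/122, 33/61)
obs 5: x=-2 → posterior Normal(-708/299, 132/299)
obs 6: x=-1 → posterior Normal(-763/354, 22/59)
obs 7: x=-9/4 → posterior Normal(-3547/1636, 132/409)
obs 8: x=9/4 → posterior Normal(-763/464, 33/116)
obs 9: x=-9/2 → posterior Normal(-2021/1038, 44/173)
obs 10: x=5/2 → posterior Normal(-873/574, 66/287)
obs 11: x=-7 → posterior Normal(-2, 132/629)
obs 12: x=-3/2 → posterior Normal(-2681/1368, 11/57)
obs 13: x=-5/2 → posterior Normal(-2, 132/739)

k = 2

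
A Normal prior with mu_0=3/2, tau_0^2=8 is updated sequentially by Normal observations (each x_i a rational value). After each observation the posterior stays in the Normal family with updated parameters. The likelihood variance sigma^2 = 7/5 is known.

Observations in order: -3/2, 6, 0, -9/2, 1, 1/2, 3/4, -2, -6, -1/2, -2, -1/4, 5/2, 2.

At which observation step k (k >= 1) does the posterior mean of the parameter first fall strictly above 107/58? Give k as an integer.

obs 1: x=-3/2 → posterior Normal(-99/94, 56/47)
obs 2: x=6 → posterior Normal(127/58, 56/87)
obs 3: x=0 → posterior Normal(3/2, 56/127)
obs 4: x=-9/2 → posterior Normal(21/334, 56/167)
obs 5: x=1 → posterior Normal(101/414, 56/207)
obs 6: x=1/2 → posterior Normal(141/494, 56/247)
obs 7: x=3/4 → posterior Normal(201/574, 8/41)
obs 8: x=-2 → posterior Normal(41/654, 56/327)
obs 9: x=-6 → posterior Normal(-439/734, 56/367)
obs 10: x=-1/2 → posterior Normal(-479/814, 56/407)
obs 11: x=-2 → posterior Normal(-213/298, 56/447)
obs 12: x=-1/4 → posterior Normal(-659/974, 56/487)
obs 13: x=5/2 → posterior Normal(-27/62, 56/527)
obs 14: x=2 → posterior Normal(-299/1134, 8/81)

k = 2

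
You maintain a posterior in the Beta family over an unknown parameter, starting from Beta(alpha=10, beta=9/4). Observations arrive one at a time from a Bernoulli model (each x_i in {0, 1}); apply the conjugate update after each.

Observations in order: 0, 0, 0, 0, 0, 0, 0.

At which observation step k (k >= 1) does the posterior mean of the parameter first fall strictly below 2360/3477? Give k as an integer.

obs 1: x=0 → posterior Beta(10, 13/4)
obs 2: x=0 → posterior Beta(10, 17/4)
obs 3: x=0 → posterior Beta(10, 21/4)
obs 4: x=0 → posterior Beta(10, 25/4)
obs 5: x=0 → posterior Beta(10, 29/4)
obs 6: x=0 → posterior Beta(10, 33/4)
obs 7: x=0 → posterior Beta(10, 37/4)

k = 3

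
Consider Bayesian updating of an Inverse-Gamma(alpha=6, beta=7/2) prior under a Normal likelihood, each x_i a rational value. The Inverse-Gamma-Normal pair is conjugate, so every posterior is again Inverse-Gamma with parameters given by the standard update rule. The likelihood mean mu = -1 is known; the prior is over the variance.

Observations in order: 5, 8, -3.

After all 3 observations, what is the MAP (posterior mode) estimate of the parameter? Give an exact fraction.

128/17

obs 1: x=5 → posterior Inverse-Gamma(13/2, 43/2)
obs 2: x=8 → posterior Inverse-Gamma(7, 62)
obs 3: x=-3 → posterior Inverse-Gamma(15/2, 64)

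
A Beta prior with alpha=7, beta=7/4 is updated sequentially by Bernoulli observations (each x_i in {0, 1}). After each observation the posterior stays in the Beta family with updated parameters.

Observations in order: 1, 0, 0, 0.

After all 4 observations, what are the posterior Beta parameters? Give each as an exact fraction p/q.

alpha=8, beta=19/4

obs 1: x=1 → posterior Beta(8, 7/4)
obs 2: x=0 → posterior Beta(8, 11/4)
obs 3: x=0 → posterior Beta(8, 15/4)
obs 4: x=0 → posterior Beta(8, 19/4)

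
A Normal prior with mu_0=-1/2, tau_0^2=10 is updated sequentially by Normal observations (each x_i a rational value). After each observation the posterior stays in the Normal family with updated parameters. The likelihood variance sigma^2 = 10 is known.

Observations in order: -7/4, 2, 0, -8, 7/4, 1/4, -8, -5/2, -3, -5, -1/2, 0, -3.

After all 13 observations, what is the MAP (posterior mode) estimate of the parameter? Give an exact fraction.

obs 1: x=-7/4 → posterior Normal(-9/8, 5)
obs 2: x=2 → posterior Normal(-1/12, 10/3)
obs 3: x=0 → posterior Normal(-1/16, 5/2)
obs 4: x=-8 → posterior Normal(-33/20, 2)
obs 5: x=7/4 → posterior Normal(-13/12, 5/3)
obs 6: x=1/4 → posterior Normal(-25/28, 10/7)
obs 7: x=-8 → posterior Normal(-57/32, 5/4)
obs 8: x=-5/2 → posterior Normal(-67/36, 10/9)
obs 9: x=-3 → posterior Normal(-79/40, 1)
obs 10: x=-5 → posterior Normal(-9/4, 10/11)
obs 11: x=-1/2 → posterior Normal(-101/48, 5/6)
obs 12: x=0 → posterior Normal(-101/52, 10/13)
obs 13: x=-3 → posterior Normal(-113/56, 5/7)

-113/56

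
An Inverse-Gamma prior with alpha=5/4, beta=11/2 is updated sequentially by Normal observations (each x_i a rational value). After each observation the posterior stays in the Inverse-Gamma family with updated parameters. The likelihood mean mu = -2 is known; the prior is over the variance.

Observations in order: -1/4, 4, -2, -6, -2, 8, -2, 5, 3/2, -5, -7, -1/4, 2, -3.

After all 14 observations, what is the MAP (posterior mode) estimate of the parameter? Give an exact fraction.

2251/148

obs 1: x=-1/4 → posterior Inverse-Gamma(7/4, 225/32)
obs 2: x=4 → posterior Inverse-Gamma(9/4, 801/32)
obs 3: x=-2 → posterior Inverse-Gamma(11/4, 801/32)
obs 4: x=-6 → posterior Inverse-Gamma(13/4, 1057/32)
obs 5: x=-2 → posterior Inverse-Gamma(15/4, 1057/32)
obs 6: x=8 → posterior Inverse-Gamma(17/4, 2657/32)
obs 7: x=-2 → posterior Inverse-Gamma(19/4, 2657/32)
obs 8: x=5 → posterior Inverse-Gamma(21/4, 3441/32)
obs 9: x=3/2 → posterior Inverse-Gamma(23/4, 3637/32)
obs 10: x=-5 → posterior Inverse-Gamma(25/4, 3781/32)
obs 11: x=-7 → posterior Inverse-Gamma(27/4, 4181/32)
obs 12: x=-1/4 → posterior Inverse-Gamma(29/4, 2115/16)
obs 13: x=2 → posterior Inverse-Gamma(31/4, 2243/16)
obs 14: x=-3 → posterior Inverse-Gamma(33/4, 2251/16)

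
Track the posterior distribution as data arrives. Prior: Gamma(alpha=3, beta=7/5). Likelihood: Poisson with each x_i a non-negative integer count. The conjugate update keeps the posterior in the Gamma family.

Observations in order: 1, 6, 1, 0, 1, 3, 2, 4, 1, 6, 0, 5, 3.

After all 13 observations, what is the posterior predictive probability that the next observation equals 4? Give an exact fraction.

obs 1: x=1 → posterior Gamma(4, 12/5)
obs 2: x=6 → posterior Gamma(10, 17/5)
obs 3: x=1 → posterior Gamma(11, 22/5)
obs 4: x=0 → posterior Gamma(11, 27/5)
obs 5: x=1 → posterior Gamma(12, 32/5)
obs 6: x=3 → posterior Gamma(15, 37/5)
obs 7: x=2 → posterior Gamma(17, 42/5)
obs 8: x=4 → posterior Gamma(21, 47/5)
obs 9: x=1 → posterior Gamma(22, 52/5)
obs 10: x=6 → posterior Gamma(28, 57/5)
obs 11: x=0 → posterior Gamma(28, 62/5)
obs 12: x=5 → posterior Gamma(33, 67/5)
obs 13: x=3 → posterior Gamma(36, 72/5)

375829681244330303259987689042044322178676551768486556731549669717442560000/2881568890859166525765145719746023659877064263035691961526335443765425482401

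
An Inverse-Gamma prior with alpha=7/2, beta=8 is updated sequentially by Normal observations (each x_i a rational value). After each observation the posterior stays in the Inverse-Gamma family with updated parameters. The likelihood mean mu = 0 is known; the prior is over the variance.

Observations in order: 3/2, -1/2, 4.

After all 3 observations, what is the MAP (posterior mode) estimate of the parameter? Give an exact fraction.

obs 1: x=3/2 → posterior Inverse-Gamma(4, 73/8)
obs 2: x=-1/2 → posterior Inverse-Gamma(9/2, 37/4)
obs 3: x=4 → posterior Inverse-Gamma(5, 69/4)

23/8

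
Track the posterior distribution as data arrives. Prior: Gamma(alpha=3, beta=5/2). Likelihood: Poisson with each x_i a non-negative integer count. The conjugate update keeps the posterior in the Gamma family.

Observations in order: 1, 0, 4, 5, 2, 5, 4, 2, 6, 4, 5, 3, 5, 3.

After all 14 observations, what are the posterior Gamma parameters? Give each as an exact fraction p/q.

alpha=52, beta=33/2

obs 1: x=1 → posterior Gamma(4, 7/2)
obs 2: x=0 → posterior Gamma(4, 9/2)
obs 3: x=4 → posterior Gamma(8, 11/2)
obs 4: x=5 → posterior Gamma(13, 13/2)
obs 5: x=2 → posterior Gamma(15, 15/2)
obs 6: x=5 → posterior Gamma(20, 17/2)
obs 7: x=4 → posterior Gamma(24, 19/2)
obs 8: x=2 → posterior Gamma(26, 21/2)
obs 9: x=6 → posterior Gamma(32, 23/2)
obs 10: x=4 → posterior Gamma(36, 25/2)
obs 11: x=5 → posterior Gamma(41, 27/2)
obs 12: x=3 → posterior Gamma(44, 29/2)
obs 13: x=5 → posterior Gamma(49, 31/2)
obs 14: x=3 → posterior Gamma(52, 33/2)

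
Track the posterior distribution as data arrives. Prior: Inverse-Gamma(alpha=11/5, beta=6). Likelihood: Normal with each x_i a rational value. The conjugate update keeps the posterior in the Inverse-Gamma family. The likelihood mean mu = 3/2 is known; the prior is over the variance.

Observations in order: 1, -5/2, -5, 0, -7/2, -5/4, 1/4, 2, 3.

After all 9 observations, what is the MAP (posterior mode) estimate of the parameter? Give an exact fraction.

obs 1: x=1 → posterior Inverse-Gamma(27/10, 49/8)
obs 2: x=-5/2 → posterior Inverse-Gamma(16/5, 113/8)
obs 3: x=-5 → posterior Inverse-Gamma(37/10, 141/4)
obs 4: x=0 → posterior Inverse-Gamma(21/5, 291/8)
obs 5: x=-7/2 → posterior Inverse-Gamma(47/10, 391/8)
obs 6: x=-5/4 → posterior Inverse-Gamma(26/5, 1685/32)
obs 7: x=1/4 → posterior Inverse-Gamma(57/10, 855/16)
obs 8: x=2 → posterior Inverse-Gamma(31/5, 857/16)
obs 9: x=3 → posterior Inverse-Gamma(67/10, 875/16)

625/88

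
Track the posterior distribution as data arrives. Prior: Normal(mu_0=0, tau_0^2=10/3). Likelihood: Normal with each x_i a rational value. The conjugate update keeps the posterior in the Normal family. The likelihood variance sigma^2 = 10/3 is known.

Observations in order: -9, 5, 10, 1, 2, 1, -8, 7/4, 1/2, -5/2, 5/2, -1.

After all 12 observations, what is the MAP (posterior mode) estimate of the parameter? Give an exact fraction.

obs 1: x=-9 → posterior Normal(-9/2, 5/3)
obs 2: x=5 → posterior Normal(-4/3, 10/9)
obs 3: x=10 → posterior Normal(3/2, 5/6)
obs 4: x=1 → posterior Normal(7/5, 2/3)
obs 5: x=2 → posterior Normal(3/2, 5/9)
obs 6: x=1 → posterior Normal(10/7, 10/21)
obs 7: x=-8 → posterior Normal(1/4, 5/12)
obs 8: x=7/4 → posterior Normal(5/12, 10/27)
obs 9: x=1/2 → posterior Normal(17/40, 1/3)
obs 10: x=-5/2 → posterior Normal(7/44, 10/33)
obs 11: x=5/2 → posterior Normal(17/48, 5/18)
obs 12: x=-1 → posterior Normal(1/4, 10/39)

1/4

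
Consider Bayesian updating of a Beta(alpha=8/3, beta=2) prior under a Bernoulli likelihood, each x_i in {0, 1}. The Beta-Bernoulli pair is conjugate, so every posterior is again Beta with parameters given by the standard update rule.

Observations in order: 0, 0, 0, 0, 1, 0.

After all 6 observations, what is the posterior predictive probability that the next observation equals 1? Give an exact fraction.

obs 1: x=0 → posterior Beta(8/3, 3)
obs 2: x=0 → posterior Beta(8/3, 4)
obs 3: x=0 → posterior Beta(8/3, 5)
obs 4: x=0 → posterior Beta(8/3, 6)
obs 5: x=1 → posterior Beta(11/3, 6)
obs 6: x=0 → posterior Beta(11/3, 7)

11/32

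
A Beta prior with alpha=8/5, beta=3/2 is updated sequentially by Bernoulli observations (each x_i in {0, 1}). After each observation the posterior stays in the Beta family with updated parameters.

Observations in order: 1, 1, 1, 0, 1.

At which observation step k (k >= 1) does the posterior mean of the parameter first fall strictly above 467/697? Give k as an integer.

k = 2

obs 1: x=1 → posterior Beta(13/5, 3/2)
obs 2: x=1 → posterior Beta(18/5, 3/2)
obs 3: x=1 → posterior Beta(23/5, 3/2)
obs 4: x=0 → posterior Beta(23/5, 5/2)
obs 5: x=1 → posterior Beta(28/5, 5/2)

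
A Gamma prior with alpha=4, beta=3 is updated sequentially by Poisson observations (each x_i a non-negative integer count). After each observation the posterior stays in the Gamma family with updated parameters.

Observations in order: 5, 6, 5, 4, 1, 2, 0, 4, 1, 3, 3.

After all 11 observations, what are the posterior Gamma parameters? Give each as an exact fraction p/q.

obs 1: x=5 → posterior Gamma(9, 4)
obs 2: x=6 → posterior Gamma(15, 5)
obs 3: x=5 → posterior Gamma(20, 6)
obs 4: x=4 → posterior Gamma(24, 7)
obs 5: x=1 → posterior Gamma(25, 8)
obs 6: x=2 → posterior Gamma(27, 9)
obs 7: x=0 → posterior Gamma(27, 10)
obs 8: x=4 → posterior Gamma(31, 11)
obs 9: x=1 → posterior Gamma(32, 12)
obs 10: x=3 → posterior Gamma(35, 13)
obs 11: x=3 → posterior Gamma(38, 14)

alpha=38, beta=14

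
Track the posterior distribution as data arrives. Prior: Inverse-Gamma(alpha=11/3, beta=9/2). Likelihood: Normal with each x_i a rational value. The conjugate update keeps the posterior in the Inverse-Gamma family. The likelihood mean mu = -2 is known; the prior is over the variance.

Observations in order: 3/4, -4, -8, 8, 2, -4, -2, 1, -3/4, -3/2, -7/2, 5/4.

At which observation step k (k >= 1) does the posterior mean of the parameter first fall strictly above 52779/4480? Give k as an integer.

obs 1: x=3/4 → posterior Inverse-Gamma(25/6, 265/32)
obs 2: x=-4 → posterior Inverse-Gamma(14/3, 329/32)
obs 3: x=-8 → posterior Inverse-Gamma(31/6, 905/32)
obs 4: x=8 → posterior Inverse-Gamma(17/3, 2505/32)
obs 5: x=2 → posterior Inverse-Gamma(37/6, 2761/32)
obs 6: x=-4 → posterior Inverse-Gamma(20/3, 2825/32)
obs 7: x=-2 → posterior Inverse-Gamma(43/6, 2825/32)
obs 8: x=1 → posterior Inverse-Gamma(23/3, 2969/32)
obs 9: x=-3/4 → posterior Inverse-Gamma(49/6, 1497/16)
obs 10: x=-3/2 → posterior Inverse-Gamma(26/3, 1499/16)
obs 11: x=-7/2 → posterior Inverse-Gamma(55/6, 1517/16)
obs 12: x=5/4 → posterior Inverse-Gamma(29/3, 3203/32)

k = 4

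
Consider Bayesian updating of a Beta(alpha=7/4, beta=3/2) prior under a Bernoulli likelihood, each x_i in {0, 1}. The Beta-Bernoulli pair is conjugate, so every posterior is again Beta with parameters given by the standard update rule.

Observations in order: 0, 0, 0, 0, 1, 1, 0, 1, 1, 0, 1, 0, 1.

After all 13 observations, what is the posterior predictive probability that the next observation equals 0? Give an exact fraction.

34/65

obs 1: x=0 → posterior Beta(7/4, 5/2)
obs 2: x=0 → posterior Beta(7/4, 7/2)
obs 3: x=0 → posterior Beta(7/4, 9/2)
obs 4: x=0 → posterior Beta(7/4, 11/2)
obs 5: x=1 → posterior Beta(11/4, 11/2)
obs 6: x=1 → posterior Beta(15/4, 11/2)
obs 7: x=0 → posterior Beta(15/4, 13/2)
obs 8: x=1 → posterior Beta(19/4, 13/2)
obs 9: x=1 → posterior Beta(23/4, 13/2)
obs 10: x=0 → posterior Beta(23/4, 15/2)
obs 11: x=1 → posterior Beta(27/4, 15/2)
obs 12: x=0 → posterior Beta(27/4, 17/2)
obs 13: x=1 → posterior Beta(31/4, 17/2)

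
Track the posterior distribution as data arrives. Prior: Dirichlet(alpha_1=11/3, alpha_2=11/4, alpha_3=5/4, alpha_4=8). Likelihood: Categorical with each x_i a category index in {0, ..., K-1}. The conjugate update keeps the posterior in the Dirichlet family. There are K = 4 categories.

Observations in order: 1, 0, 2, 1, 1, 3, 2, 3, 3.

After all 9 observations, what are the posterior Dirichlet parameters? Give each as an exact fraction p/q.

obs 1: x=1 → posterior Dirichlet(11/3, 15/4, 5/4, 8)
obs 2: x=0 → posterior Dirichlet(14/3, 15/4, 5/4, 8)
obs 3: x=2 → posterior Dirichlet(14/3, 15/4, 9/4, 8)
obs 4: x=1 → posterior Dirichlet(14/3, 19/4, 9/4, 8)
obs 5: x=1 → posterior Dirichlet(14/3, 23/4, 9/4, 8)
obs 6: x=3 → posterior Dirichlet(14/3, 23/4, 9/4, 9)
obs 7: x=2 → posterior Dirichlet(14/3, 23/4, 13/4, 9)
obs 8: x=3 → posterior Dirichlet(14/3, 23/4, 13/4, 10)
obs 9: x=3 → posterior Dirichlet(14/3, 23/4, 13/4, 11)

alpha_1=14/3, alpha_2=23/4, alpha_3=13/4, alpha_4=11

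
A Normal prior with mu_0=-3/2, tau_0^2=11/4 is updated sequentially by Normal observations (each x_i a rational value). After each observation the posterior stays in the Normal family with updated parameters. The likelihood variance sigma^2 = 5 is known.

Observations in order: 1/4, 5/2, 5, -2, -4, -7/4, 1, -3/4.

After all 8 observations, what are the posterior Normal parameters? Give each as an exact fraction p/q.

obs 1: x=1/4 → posterior Normal(-109/124, 55/31)
obs 2: x=5/2 → posterior Normal(1/168, 55/42)
obs 3: x=5 → posterior Normal(221/212, 55/53)
obs 4: x=-2 → posterior Normal(133/256, 55/64)
obs 5: x=-4 → posterior Normal(-43/300, 11/15)
obs 6: x=-7/4 → posterior Normal(-15/43, 55/86)
obs 7: x=1 → posterior Normal(-19/97, 55/97)
obs 8: x=-3/4 → posterior Normal(-109/432, 55/108)

mu_0=-109/432, tau_0^2=55/108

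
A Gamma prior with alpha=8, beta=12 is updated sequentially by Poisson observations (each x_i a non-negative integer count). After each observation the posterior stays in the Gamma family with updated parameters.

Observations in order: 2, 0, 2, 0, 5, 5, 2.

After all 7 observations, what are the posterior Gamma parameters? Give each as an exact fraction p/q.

alpha=24, beta=19

obs 1: x=2 → posterior Gamma(10, 13)
obs 2: x=0 → posterior Gamma(10, 14)
obs 3: x=2 → posterior Gamma(12, 15)
obs 4: x=0 → posterior Gamma(12, 16)
obs 5: x=5 → posterior Gamma(17, 17)
obs 6: x=5 → posterior Gamma(22, 18)
obs 7: x=2 → posterior Gamma(24, 19)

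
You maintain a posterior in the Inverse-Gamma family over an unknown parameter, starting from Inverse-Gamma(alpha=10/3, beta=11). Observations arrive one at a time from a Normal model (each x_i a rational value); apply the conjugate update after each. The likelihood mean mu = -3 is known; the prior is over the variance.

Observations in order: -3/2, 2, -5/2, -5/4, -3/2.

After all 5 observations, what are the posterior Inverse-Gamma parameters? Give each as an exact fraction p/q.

alpha=35/6, beta=877/32

obs 1: x=-3/2 → posterior Inverse-Gamma(23/6, 97/8)
obs 2: x=2 → posterior Inverse-Gamma(13/3, 197/8)
obs 3: x=-5/2 → posterior Inverse-Gamma(29/6, 99/4)
obs 4: x=-5/4 → posterior Inverse-Gamma(16/3, 841/32)
obs 5: x=-3/2 → posterior Inverse-Gamma(35/6, 877/32)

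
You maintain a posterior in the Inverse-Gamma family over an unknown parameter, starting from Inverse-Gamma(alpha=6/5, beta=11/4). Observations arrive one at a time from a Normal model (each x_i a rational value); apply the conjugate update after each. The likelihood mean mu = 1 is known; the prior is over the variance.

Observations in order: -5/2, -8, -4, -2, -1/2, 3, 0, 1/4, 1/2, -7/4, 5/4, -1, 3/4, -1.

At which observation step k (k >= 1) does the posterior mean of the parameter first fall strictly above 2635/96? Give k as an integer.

obs 1: x=-5/2 → posterior Inverse-Gamma(17/10, 71/8)
obs 2: x=-8 → posterior Inverse-Gamma(11/5, 395/8)
obs 3: x=-4 → posterior Inverse-Gamma(27/10, 495/8)
obs 4: x=-2 → posterior Inverse-Gamma(16/5, 531/8)
obs 5: x=-1/2 → posterior Inverse-Gamma(37/10, 135/2)
obs 6: x=3 → posterior Inverse-Gamma(21/5, 139/2)
obs 7: x=0 → posterior Inverse-Gamma(47/10, 70)
obs 8: x=1/4 → posterior Inverse-Gamma(26/5, 2249/32)
obs 9: x=1/2 → posterior Inverse-Gamma(57/10, 2253/32)
obs 10: x=-7/4 → posterior Inverse-Gamma(31/5, 1187/16)
obs 11: x=5/4 → posterior Inverse-Gamma(67/10, 2375/32)
obs 12: x=-1 → posterior Inverse-Gamma(36/5, 2439/32)
obs 13: x=3/4 → posterior Inverse-Gamma(77/10, 305/4)
obs 14: x=-1 → posterior Inverse-Gamma(41/5, 313/4)

k = 2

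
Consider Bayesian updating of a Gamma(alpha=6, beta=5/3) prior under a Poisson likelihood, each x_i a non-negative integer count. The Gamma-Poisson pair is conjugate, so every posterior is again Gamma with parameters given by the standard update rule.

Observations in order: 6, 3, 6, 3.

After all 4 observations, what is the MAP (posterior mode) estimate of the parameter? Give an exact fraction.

obs 1: x=6 → posterior Gamma(12, 8/3)
obs 2: x=3 → posterior Gamma(15, 11/3)
obs 3: x=6 → posterior Gamma(21, 14/3)
obs 4: x=3 → posterior Gamma(24, 17/3)

69/17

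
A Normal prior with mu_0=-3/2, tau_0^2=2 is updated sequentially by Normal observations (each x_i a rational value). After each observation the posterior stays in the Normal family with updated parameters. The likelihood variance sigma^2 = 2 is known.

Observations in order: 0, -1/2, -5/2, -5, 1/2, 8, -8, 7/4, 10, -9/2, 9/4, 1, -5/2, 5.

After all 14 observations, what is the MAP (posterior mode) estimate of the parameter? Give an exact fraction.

4/15

obs 1: x=0 → posterior Normal(-3/4, 1)
obs 2: x=-1/2 → posterior Normal(-2/3, 2/3)
obs 3: x=-5/2 → posterior Normal(-9/8, 1/2)
obs 4: x=-5 → posterior Normal(-19/10, 2/5)
obs 5: x=1/2 → posterior Normal(-3/2, 1/3)
obs 6: x=8 → posterior Normal(-1/7, 2/7)
obs 7: x=-8 → posterior Normal(-9/8, 1/4)
obs 8: x=7/4 → posterior Normal(-29/36, 2/9)
obs 9: x=10 → posterior Normal(11/40, 1/5)
obs 10: x=-9/2 → posterior Normal(-7/44, 2/11)
obs 11: x=9/4 → posterior Normal(1/24, 1/6)
obs 12: x=1 → posterior Normal(3/26, 2/13)
obs 13: x=-5/2 → posterior Normal(-1/14, 1/7)
obs 14: x=5 → posterior Normal(4/15, 2/15)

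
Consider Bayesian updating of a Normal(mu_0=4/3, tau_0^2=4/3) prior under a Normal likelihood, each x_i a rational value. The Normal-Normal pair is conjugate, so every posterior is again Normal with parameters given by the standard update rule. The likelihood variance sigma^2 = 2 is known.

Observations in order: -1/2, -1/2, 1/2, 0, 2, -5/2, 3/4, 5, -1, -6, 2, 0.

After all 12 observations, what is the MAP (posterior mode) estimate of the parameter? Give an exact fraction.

7/54

obs 1: x=-1/2 → posterior Normal(3/5, 4/5)
obs 2: x=-1/2 → posterior Normal(2/7, 4/7)
obs 3: x=1/2 → posterior Normal(1/3, 4/9)
obs 4: x=0 → posterior Normal(3/11, 4/11)
obs 5: x=2 → posterior Normal(7/13, 4/13)
obs 6: x=-5/2 → posterior Normal(2/15, 4/15)
obs 7: x=3/4 → posterior Normal(7/34, 4/17)
obs 8: x=5 → posterior Normal(27/38, 4/19)
obs 9: x=-1 → posterior Normal(23/42, 4/21)
obs 10: x=-6 → posterior Normal(-1/46, 4/23)
obs 11: x=2 → posterior Normal(7/50, 4/25)
obs 12: x=0 → posterior Normal(7/54, 4/27)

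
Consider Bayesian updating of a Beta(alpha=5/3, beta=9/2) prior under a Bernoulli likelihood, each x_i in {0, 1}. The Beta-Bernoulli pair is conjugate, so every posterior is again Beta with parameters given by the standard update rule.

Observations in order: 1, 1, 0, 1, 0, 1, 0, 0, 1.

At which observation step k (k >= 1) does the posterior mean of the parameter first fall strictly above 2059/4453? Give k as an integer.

k = 6

obs 1: x=1 → posterior Beta(8/3, 9/2)
obs 2: x=1 → posterior Beta(11/3, 9/2)
obs 3: x=0 → posterior Beta(11/3, 11/2)
obs 4: x=1 → posterior Beta(14/3, 11/2)
obs 5: x=0 → posterior Beta(14/3, 13/2)
obs 6: x=1 → posterior Beta(17/3, 13/2)
obs 7: x=0 → posterior Beta(17/3, 15/2)
obs 8: x=0 → posterior Beta(17/3, 17/2)
obs 9: x=1 → posterior Beta(20/3, 17/2)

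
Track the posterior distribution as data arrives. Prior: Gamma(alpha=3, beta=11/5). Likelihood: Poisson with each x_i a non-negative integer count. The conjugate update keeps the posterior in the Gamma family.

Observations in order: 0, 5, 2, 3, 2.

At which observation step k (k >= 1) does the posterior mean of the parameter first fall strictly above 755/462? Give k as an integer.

obs 1: x=0 → posterior Gamma(3, 16/5)
obs 2: x=5 → posterior Gamma(8, 21/5)
obs 3: x=2 → posterior Gamma(10, 26/5)
obs 4: x=3 → posterior Gamma(13, 31/5)
obs 5: x=2 → posterior Gamma(15, 36/5)

k = 2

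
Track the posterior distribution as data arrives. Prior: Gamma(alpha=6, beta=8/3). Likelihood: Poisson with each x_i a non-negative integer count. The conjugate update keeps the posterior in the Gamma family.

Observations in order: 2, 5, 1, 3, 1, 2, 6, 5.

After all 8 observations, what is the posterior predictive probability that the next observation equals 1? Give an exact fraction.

4247489133492936606029459045081697525875053953024/25714460626335829643190354132093489170074462890625

obs 1: x=2 → posterior Gamma(8, 11/3)
obs 2: x=5 → posterior Gamma(13, 14/3)
obs 3: x=1 → posterior Gamma(14, 17/3)
obs 4: x=3 → posterior Gamma(17, 20/3)
obs 5: x=1 → posterior Gamma(18, 23/3)
obs 6: x=2 → posterior Gamma(20, 26/3)
obs 7: x=6 → posterior Gamma(26, 29/3)
obs 8: x=5 → posterior Gamma(31, 32/3)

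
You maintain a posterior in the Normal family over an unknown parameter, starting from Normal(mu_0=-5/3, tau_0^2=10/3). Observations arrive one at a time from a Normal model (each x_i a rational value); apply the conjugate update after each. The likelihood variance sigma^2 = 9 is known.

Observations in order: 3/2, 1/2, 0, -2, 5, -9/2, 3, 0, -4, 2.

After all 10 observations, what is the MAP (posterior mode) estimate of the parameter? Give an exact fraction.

-30/127

obs 1: x=3/2 → posterior Normal(-30/37, 90/37)
obs 2: x=1/2 → posterior Normal(-25/47, 90/47)
obs 3: x=0 → posterior Normal(-25/57, 30/19)
obs 4: x=-2 → posterior Normal(-45/67, 90/67)
obs 5: x=5 → posterior Normal(5/77, 90/77)
obs 6: x=-9/2 → posterior Normal(-40/87, 30/29)
obs 7: x=3 → posterior Normal(-10/97, 90/97)
obs 8: x=0 → posterior Normal(-10/107, 90/107)
obs 9: x=-4 → posterior Normal(-50/117, 10/13)
obs 10: x=2 → posterior Normal(-30/127, 90/127)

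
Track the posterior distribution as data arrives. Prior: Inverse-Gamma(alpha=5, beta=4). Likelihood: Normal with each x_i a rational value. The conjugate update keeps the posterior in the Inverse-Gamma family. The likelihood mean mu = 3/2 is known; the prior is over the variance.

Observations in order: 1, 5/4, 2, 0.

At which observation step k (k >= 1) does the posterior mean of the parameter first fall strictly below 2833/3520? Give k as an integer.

k = 3

obs 1: x=1 → posterior Inverse-Gamma(11/2, 33/8)
obs 2: x=5/4 → posterior Inverse-Gamma(6, 133/32)
obs 3: x=2 → posterior Inverse-Gamma(13/2, 137/32)
obs 4: x=0 → posterior Inverse-Gamma(7, 173/32)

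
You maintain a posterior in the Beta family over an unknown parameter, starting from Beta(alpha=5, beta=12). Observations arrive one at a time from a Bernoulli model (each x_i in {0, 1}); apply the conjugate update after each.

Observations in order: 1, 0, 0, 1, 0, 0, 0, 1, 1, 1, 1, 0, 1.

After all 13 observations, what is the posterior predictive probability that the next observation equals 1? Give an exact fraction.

2/5

obs 1: x=1 → posterior Beta(6, 12)
obs 2: x=0 → posterior Beta(6, 13)
obs 3: x=0 → posterior Beta(6, 14)
obs 4: x=1 → posterior Beta(7, 14)
obs 5: x=0 → posterior Beta(7, 15)
obs 6: x=0 → posterior Beta(7, 16)
obs 7: x=0 → posterior Beta(7, 17)
obs 8: x=1 → posterior Beta(8, 17)
obs 9: x=1 → posterior Beta(9, 17)
obs 10: x=1 → posterior Beta(10, 17)
obs 11: x=1 → posterior Beta(11, 17)
obs 12: x=0 → posterior Beta(11, 18)
obs 13: x=1 → posterior Beta(12, 18)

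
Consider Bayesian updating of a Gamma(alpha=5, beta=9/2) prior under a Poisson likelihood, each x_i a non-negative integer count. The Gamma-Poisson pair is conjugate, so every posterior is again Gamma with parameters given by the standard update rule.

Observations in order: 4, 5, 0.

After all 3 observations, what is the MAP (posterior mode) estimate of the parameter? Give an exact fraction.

26/15

obs 1: x=4 → posterior Gamma(9, 11/2)
obs 2: x=5 → posterior Gamma(14, 13/2)
obs 3: x=0 → posterior Gamma(14, 15/2)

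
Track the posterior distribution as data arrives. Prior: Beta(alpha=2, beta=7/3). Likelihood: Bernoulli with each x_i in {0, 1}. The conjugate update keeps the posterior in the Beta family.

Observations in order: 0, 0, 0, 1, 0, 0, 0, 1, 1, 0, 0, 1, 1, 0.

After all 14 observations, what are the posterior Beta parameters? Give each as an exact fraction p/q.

alpha=7, beta=34/3

obs 1: x=0 → posterior Beta(2, 10/3)
obs 2: x=0 → posterior Beta(2, 13/3)
obs 3: x=0 → posterior Beta(2, 16/3)
obs 4: x=1 → posterior Beta(3, 16/3)
obs 5: x=0 → posterior Beta(3, 19/3)
obs 6: x=0 → posterior Beta(3, 22/3)
obs 7: x=0 → posterior Beta(3, 25/3)
obs 8: x=1 → posterior Beta(4, 25/3)
obs 9: x=1 → posterior Beta(5, 25/3)
obs 10: x=0 → posterior Beta(5, 28/3)
obs 11: x=0 → posterior Beta(5, 31/3)
obs 12: x=1 → posterior Beta(6, 31/3)
obs 13: x=1 → posterior Beta(7, 31/3)
obs 14: x=0 → posterior Beta(7, 34/3)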